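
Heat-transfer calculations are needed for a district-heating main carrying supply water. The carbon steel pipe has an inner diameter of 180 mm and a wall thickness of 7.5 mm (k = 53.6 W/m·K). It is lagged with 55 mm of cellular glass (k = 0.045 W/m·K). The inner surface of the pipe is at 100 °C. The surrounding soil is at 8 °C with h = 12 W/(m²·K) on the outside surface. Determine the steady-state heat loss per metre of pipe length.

q′ ≈ 55.1 W/m

Cylindrical conduction, so R = ln(r₂/r₁)/(2πkL) per layer, in series:
R_carbon steel pipe wall = ln(97.5/90)/(2π×53.6×1) = 2.377×10^-4 K/W
R_cellular glass = ln(152.5/97.5)/(2π×0.045×1) = 1.582 K/W
R_outer film = 1/(h_o·2πr_oL) = 1/(12×2π×0.1525×1) = 0.08697 K/W
R_total = 1.669 K/W
Q = ΔT/R_total = 92/1.669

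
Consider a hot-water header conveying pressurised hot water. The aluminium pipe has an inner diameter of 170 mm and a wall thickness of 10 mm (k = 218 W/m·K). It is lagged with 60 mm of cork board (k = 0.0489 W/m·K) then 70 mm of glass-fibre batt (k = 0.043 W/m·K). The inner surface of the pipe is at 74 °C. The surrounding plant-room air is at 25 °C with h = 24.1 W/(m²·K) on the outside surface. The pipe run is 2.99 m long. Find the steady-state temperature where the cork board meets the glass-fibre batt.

T ≈ 48 °C

Radial resistances (cylindrical: R_cond = ln(r_o/r_i)/(2πkL), R_conv = 1/(h·2πrL)):
R_aluminium pipe wall = ln(95/85)/(2π×218×2.99) = 2.716×10^-5 K/W
R_cork board = ln(155/95)/(2π×0.0489×2.99) = 0.5329 K/W
R_glass-fibre batt = ln(225/155)/(2π×0.043×2.99) = 0.4613 K/W
R_outer film = 1/(h_o·2πr_oL) = 1/(24.1×2π×0.225×2.99) = 0.009816 K/W
R_total = 1.004 K/W
Q = ΔT/R_total = 49/1.004
Q = 48.8 W
T_interface = T_inner − Q·ΣR(inner→interface) = 74 − 48.8×0.5329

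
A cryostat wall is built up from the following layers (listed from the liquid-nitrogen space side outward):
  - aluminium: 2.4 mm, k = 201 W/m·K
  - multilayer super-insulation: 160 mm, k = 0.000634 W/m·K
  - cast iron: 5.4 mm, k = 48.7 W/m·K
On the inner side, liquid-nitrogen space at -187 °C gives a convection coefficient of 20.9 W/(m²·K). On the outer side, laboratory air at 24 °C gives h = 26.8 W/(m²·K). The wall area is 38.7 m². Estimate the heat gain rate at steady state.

Thermal resistances in series:
R_inner film = 1/(h_i·A) = 1/(20.9×38.7) = 0.001236 K/W
R_aluminium = L/(kA) = 0.0024/(201×38.7) = 3.085×10^-7 K/W
R_multilayer super-insulation = L/(kA) = 0.16/(0.000634×38.7) = 6.521 K/W
R_cast iron = L/(kA) = 0.0054/(48.7×38.7) = 2.865×10^-6 K/W
R_outer film = 1/(h_o·A) = 1/(26.8×38.7) = 9.642×10^-4 K/W
R_total = 6.523 K/W
Q = ΔT / R_total = 211 / 6.523

Q ≈ 32.3 W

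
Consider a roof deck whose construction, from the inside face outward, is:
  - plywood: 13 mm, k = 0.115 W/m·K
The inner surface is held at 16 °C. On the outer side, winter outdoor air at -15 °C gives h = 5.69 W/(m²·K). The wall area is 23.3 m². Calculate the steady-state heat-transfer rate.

Q ≈ 2500 W

Using the resistance-network approach (series):
R_plywood = L/(kA) = 0.013/(0.115×23.3) = 0.004852 K/W
R_outer film = 1/(h_o·A) = 1/(5.69×23.3) = 0.007543 K/W
R_total = 0.01239 K/W
Q = ΔT / R_total = 31 / 0.01239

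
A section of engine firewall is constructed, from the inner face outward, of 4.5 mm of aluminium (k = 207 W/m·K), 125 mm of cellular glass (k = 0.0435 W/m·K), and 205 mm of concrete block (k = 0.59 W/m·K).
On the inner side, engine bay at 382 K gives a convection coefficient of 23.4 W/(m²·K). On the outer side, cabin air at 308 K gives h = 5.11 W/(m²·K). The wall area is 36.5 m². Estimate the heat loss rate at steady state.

Treating each layer as a thermal resistance in series:
R_inner film = 1/(h_i·A) = 1/(23.4×36.5) = 0.001171 K/W
R_aluminium = L/(kA) = 0.0045/(207×36.5) = 5.956×10^-7 K/W
R_cellular glass = L/(kA) = 0.125/(0.0435×36.5) = 0.07873 K/W
R_concrete block = L/(kA) = 0.205/(0.59×36.5) = 0.009519 K/W
R_outer film = 1/(h_o·A) = 1/(5.11×36.5) = 0.005361 K/W
R_total = 0.09478 K/W
Q = ΔT / R_total = 74 / 0.09478

Q ≈ 781 W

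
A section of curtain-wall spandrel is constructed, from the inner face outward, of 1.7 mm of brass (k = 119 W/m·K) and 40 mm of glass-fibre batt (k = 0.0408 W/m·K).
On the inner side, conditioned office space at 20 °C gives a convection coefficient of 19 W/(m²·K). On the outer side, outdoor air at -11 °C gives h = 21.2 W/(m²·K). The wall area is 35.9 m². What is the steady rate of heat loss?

Q ≈ 1030 W

Thermal resistances in series:
R_inner film = 1/(h_i·A) = 1/(19×35.9) = 0.001466 K/W
R_brass = L/(kA) = 0.0017/(119×35.9) = 3.979×10^-7 K/W
R_glass-fibre batt = L/(kA) = 0.04/(0.0408×35.9) = 0.02731 K/W
R_outer film = 1/(h_o·A) = 1/(21.2×35.9) = 0.001314 K/W
R_total = 0.03009 K/W
Q = ΔT / R_total = 31 / 0.03009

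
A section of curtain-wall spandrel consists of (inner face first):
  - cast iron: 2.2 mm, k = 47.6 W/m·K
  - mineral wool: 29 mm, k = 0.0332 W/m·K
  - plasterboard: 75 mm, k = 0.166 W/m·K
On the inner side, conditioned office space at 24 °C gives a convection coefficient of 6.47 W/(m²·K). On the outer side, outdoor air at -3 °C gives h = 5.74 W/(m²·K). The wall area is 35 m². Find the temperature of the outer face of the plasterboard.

Treating each layer as a thermal resistance in series:
R_inner film = 1/(h_i·A) = 1/(6.47×35) = 0.004416 K/W
R_cast iron = L/(kA) = 0.0022/(47.6×35) = 1.321×10^-6 K/W
R_mineral wool = L/(kA) = 0.029/(0.0332×35) = 0.02496 K/W
R_plasterboard = L/(kA) = 0.075/(0.166×35) = 0.01291 K/W
R_outer film = 1/(h_o·A) = 1/(5.74×35) = 0.004978 K/W
R_total = 0.04726 K/W;  Q = ΔT/R_total = 27/0.04726 = 571.3 W
T_interface = T_inner − Q·ΣR(inner→interface) = 24 − 571×0.04228

T ≈ -0.156 °C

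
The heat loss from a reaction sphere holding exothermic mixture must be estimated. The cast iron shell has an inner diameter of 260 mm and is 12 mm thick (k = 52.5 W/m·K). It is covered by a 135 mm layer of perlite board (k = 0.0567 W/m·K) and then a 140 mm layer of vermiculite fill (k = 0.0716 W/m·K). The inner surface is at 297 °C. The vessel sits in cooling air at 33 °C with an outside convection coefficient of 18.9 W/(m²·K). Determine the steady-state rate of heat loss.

Q ≈ 42.7 W

For a spherical shell R = (1/r₁ − 1/r₂)/(4πk); film R = 1/(h·4πr²). In series:
R_cast iron shell = (1/0.13 − 1/0.142)/(4π×52.5) = 9.853×10^-4 K/W
R_perlite board = (1/0.142 − 1/0.277)/(4π×0.0567) = 4.817 K/W
R_vermiculite fill = (1/0.277 − 1/0.417)/(4π×0.0716) = 1.347 K/W
R_outer film = 1/(h·4πr_o²) = 1/(18.9×4π×0.417²) = 0.02421 K/W
R_total = 6.189 K/W
Q = ΔT/R_total = 264/6.189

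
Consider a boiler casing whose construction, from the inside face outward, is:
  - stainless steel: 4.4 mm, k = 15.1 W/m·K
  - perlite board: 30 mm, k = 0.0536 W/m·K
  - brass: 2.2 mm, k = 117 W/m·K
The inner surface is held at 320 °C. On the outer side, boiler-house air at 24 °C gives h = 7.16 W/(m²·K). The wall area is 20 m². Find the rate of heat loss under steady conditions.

Thermal resistances in series:
R_stainless steel = L/(kA) = 0.0044/(15.1×20) = 1.457×10^-5 K/W
R_perlite board = L/(kA) = 0.03/(0.0536×20) = 0.02799 K/W
R_brass = L/(kA) = 0.0022/(117×20) = 9.402×10^-7 K/W
R_outer film = 1/(h_o·A) = 1/(7.16×20) = 0.006983 K/W
R_total = 0.03498 K/W
Q = ΔT / R_total = 296 / 0.03498

Q ≈ 8460 W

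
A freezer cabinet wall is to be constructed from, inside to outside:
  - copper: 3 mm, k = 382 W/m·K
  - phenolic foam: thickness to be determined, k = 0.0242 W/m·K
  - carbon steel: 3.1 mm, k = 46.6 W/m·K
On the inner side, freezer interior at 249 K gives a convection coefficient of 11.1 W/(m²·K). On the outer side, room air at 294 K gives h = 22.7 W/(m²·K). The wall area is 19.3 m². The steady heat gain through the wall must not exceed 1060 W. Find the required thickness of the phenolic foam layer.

L ≈ 16.6 mm

Thermal resistances in series:
R_inner film = 1/(h_i·A) = 1/(11.1×19.3) = 0.004668 K/W
R_copper = L/(kA) = 0.003/(382×19.3) = 4.069×10^-7 K/W
R_carbon steel = L/(kA) = 0.0031/(46.6×19.3) = 3.447×10^-6 K/W
R_outer film = 1/(h_o·A) = 1/(22.7×19.3) = 0.002283 K/W
Sum of the known resistances R_other = 0.006954 K/W
Required total resistance R_tot = ΔT/Q_allow = 45/1060 = 0.04245 K/W
R_phenolic foam = R_tot − R_other = 0.0355 K/W
L = R·k·A = 0.0355×0.0242×19.3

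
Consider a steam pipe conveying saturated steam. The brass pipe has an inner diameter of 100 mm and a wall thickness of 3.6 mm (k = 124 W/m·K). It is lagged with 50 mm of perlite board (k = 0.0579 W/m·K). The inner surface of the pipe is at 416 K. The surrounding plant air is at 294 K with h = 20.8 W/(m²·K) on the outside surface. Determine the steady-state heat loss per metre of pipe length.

q′ ≈ 64.7 W/m

Radial resistances (cylindrical: R_cond = ln(r_o/r_i)/(2πkL), R_conv = 1/(h·2πrL)):
R_brass pipe wall = ln(53.6/50)/(2π×124×1) = 8.924×10^-5 K/W
R_perlite board = ln(103.6/53.6)/(2π×0.0579×1) = 1.811 K/W
R_outer film = 1/(h_o·2πr_oL) = 1/(20.8×2π×0.1036×1) = 0.07386 K/W
R_total = 1.885 K/W
Q = ΔT/R_total = 122/1.885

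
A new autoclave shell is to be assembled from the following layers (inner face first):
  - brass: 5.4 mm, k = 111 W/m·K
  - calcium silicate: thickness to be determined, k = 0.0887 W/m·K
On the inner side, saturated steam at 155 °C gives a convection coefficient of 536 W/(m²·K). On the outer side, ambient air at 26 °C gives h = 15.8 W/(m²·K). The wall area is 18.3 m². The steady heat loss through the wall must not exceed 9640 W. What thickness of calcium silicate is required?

Thermal resistances in series:
R_inner film = 1/(h_i·A) = 1/(536×18.3) = 1.019×10^-4 K/W
R_brass = L/(kA) = 0.0054/(111×18.3) = 2.658×10^-6 K/W
R_outer film = 1/(h_o·A) = 1/(15.8×18.3) = 0.003459 K/W
Sum of the known resistances R_other = 0.003563 K/W
Required total resistance R_tot = ΔT/Q_allow = 129/9640 = 0.01338 K/W
R_calcium silicate = R_tot − R_other = 0.009819 K/W
L = R·k·A = 0.009819×0.0887×18.3

L ≈ 15.9 mm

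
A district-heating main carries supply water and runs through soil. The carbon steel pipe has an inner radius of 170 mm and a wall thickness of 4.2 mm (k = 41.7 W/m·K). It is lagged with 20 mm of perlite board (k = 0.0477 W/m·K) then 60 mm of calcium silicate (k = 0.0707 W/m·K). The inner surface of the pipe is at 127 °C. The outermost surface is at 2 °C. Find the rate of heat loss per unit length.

For a radial system each layer contributes R = ln(r_out/r_in)/(2πkL); films add R = 1/(hA).
R_carbon steel pipe wall = ln(174.2/170)/(2π×41.7×1) = 9.315×10^-5 K/W
R_perlite board = ln(194.2/174.2)/(2π×0.0477×1) = 0.3626 K/W
R_calcium silicate = ln(254.2/194.2)/(2π×0.0707×1) = 0.6061 K/W
R_total = 0.9688 K/W
Q = ΔT/R_total = 125/0.9688

q′ ≈ 129 W/m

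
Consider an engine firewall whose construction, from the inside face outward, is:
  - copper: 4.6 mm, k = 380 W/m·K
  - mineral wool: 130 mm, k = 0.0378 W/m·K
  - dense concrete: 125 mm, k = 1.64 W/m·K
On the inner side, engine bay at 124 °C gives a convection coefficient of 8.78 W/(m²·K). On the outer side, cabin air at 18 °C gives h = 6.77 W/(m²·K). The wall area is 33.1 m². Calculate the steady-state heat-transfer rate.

Series thermal resistances:
R_inner film = 1/(h_i·A) = 1/(8.78×33.1) = 0.003441 K/W
R_copper = L/(kA) = 0.0046/(380×33.1) = 3.657×10^-7 K/W
R_mineral wool = L/(kA) = 0.13/(0.0378×33.1) = 0.1039 K/W
R_dense concrete = L/(kA) = 0.125/(1.64×33.1) = 0.002303 K/W
R_outer film = 1/(h_o·A) = 1/(6.77×33.1) = 0.004463 K/W
R_total = 0.1141 K/W
Q = ΔT / R_total = 106 / 0.1141

Q ≈ 929 W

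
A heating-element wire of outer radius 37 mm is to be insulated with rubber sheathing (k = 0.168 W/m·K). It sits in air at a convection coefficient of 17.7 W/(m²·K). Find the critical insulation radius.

For a cylinder r_cr = k/h = 0.168/17.7
r_cr = 9.49 mm; since the bare radius (37 mm) is above r_cr, any added insulation will reduce heat loss.

r_cr ≈ 9.49 mm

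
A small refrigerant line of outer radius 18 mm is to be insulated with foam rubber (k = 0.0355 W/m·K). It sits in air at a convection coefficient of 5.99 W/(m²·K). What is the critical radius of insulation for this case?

r_cr ≈ 5.93 mm

For a cylinder r_cr = k/h = 0.0355/5.99
r_cr = 5.93 mm; since the bare radius (18 mm) is above r_cr, any added insulation will reduce heat loss.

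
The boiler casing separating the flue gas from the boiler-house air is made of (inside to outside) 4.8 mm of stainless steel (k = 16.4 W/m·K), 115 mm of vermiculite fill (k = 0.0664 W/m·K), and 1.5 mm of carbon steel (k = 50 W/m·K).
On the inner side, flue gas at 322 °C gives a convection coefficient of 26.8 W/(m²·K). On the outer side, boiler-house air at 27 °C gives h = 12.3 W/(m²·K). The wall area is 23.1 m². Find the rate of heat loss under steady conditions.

Treating each layer as a thermal resistance in series:
R_inner film = 1/(h_i·A) = 1/(26.8×23.1) = 0.001615 K/W
R_stainless steel = L/(kA) = 0.0048/(16.4×23.1) = 1.267×10^-5 K/W
R_vermiculite fill = L/(kA) = 0.115/(0.0664×23.1) = 0.07498 K/W
R_carbon steel = L/(kA) = 0.0015/(50×23.1) = 1.299×10^-6 K/W
R_outer film = 1/(h_o·A) = 1/(12.3×23.1) = 0.00352 K/W
R_total = 0.08012 K/W
Q = ΔT / R_total = 295 / 0.08012

Q ≈ 3680 W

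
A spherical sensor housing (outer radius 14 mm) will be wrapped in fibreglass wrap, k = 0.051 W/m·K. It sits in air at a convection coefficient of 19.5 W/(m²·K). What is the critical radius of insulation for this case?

For a sphere r_cr = 2k/h = 2×0.051/19.5
r_cr = 5.23 mm; since the bare radius (14 mm) is above r_cr, any added insulation will reduce heat loss.

r_cr ≈ 5.23 mm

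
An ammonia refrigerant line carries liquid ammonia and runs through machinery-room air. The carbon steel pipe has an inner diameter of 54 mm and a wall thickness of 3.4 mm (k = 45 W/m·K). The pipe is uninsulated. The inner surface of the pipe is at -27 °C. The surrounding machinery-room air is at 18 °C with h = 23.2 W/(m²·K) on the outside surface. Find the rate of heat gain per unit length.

q′ ≈ 199 W/m

Treating each annulus and film as a series resistance:
R_carbon steel pipe wall = ln(30.4/27)/(2π×45×1) = 4.195×10^-4 K/W
R_outer film = 1/(h_o·2πr_oL) = 1/(23.2×2π×0.0304×1) = 0.2257 K/W
R_total = 0.2261 K/W
Q = ΔT/R_total = 45/0.2261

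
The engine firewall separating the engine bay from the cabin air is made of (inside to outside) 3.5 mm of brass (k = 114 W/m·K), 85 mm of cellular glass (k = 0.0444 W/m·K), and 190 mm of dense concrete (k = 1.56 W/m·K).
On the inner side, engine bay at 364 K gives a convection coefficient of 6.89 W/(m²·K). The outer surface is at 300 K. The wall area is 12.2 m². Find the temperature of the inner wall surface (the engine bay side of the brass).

Thermal resistances in series:
R_inner film = 1/(h_i·A) = 1/(6.89×12.2) = 0.0119 K/W
R_brass = L/(kA) = 0.0035/(114×12.2) = 2.517×10^-6 K/W
R_cellular glass = L/(kA) = 0.085/(0.0444×12.2) = 0.1569 K/W
R_dense concrete = L/(kA) = 0.19/(1.56×12.2) = 0.009983 K/W
R_total = 0.1788 K/W;  Q = ΔT/R_total = 64/0.1788 = 357.9 W
T_interface = T_inner − Q·ΣR(inner→interface) = 364 − 358×0.0119

T ≈ 360 K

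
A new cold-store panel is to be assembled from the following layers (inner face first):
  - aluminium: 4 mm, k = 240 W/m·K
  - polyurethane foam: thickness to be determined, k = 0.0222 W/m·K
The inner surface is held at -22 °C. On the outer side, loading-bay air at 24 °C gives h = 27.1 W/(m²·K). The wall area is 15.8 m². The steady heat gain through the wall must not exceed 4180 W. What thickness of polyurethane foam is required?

L ≈ 3.04 mm

Treating each layer as a thermal resistance in series:
R_aluminium = L/(kA) = 0.004/(240×15.8) = 1.055×10^-6 K/W
R_outer film = 1/(h_o·A) = 1/(27.1×15.8) = 0.002335 K/W
Sum of the known resistances R_other = 0.002337 K/W
Required total resistance R_tot = ΔT/Q_allow = 46/4180 = 0.011 K/W
R_polyurethane foam = R_tot − R_other = 0.008668 K/W
L = R·k·A = 0.008668×0.0222×15.8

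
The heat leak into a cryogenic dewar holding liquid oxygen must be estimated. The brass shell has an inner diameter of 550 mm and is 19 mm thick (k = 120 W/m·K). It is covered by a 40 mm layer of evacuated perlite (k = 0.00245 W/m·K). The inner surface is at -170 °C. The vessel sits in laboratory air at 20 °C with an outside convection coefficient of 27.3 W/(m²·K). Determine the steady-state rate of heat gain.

Q ≈ 14.3 W

Radial (spherical) resistances in series:
R_brass shell = (1/0.275 − 1/0.294)/(4π×120) = 1.558×10^-4 K/W
R_evacuated perlite = (1/0.294 − 1/0.334)/(4π×0.00245) = 13.23 K/W
R_outer film = 1/(h·4πr_o²) = 1/(27.3×4π×0.334²) = 0.02613 K/W
R_total = 13.26 K/W
Q = ΔT/R_total = 190/13.26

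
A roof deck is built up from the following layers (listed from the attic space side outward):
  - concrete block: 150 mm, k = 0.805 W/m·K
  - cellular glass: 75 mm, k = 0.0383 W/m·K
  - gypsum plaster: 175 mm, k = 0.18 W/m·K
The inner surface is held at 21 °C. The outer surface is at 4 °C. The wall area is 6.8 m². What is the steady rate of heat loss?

Thermal resistances in series:
R_concrete block = L/(kA) = 0.15/(0.805×6.8) = 0.0274 K/W
R_cellular glass = L/(kA) = 0.075/(0.0383×6.8) = 0.288 K/W
R_gypsum plaster = L/(kA) = 0.175/(0.18×6.8) = 0.143 K/W
R_total = 0.4584 K/W
Q = ΔT / R_total = 17 / 0.4584

Q ≈ 37.1 W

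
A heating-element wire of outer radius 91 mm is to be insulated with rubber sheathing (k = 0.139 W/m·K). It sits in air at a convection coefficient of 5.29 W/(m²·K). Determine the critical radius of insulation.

For a cylinder r_cr = k/h = 0.139/5.29
r_cr = 26.3 mm; since the bare radius (91 mm) is above r_cr, any added insulation will reduce heat loss.

r_cr ≈ 26.3 mm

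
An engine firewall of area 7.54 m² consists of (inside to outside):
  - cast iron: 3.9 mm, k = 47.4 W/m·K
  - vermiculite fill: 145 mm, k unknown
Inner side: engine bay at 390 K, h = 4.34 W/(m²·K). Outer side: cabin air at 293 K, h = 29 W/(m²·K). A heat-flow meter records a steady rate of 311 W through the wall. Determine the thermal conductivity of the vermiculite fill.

Treating each layer as a thermal resistance in series:
R_inner film = 1/(h_i·A) = 1/(4.34×7.54) = 0.03056 K/W
R_cast iron = L/(kA) = 0.0039/(47.4×7.54) = 1.091×10^-5 K/W
R_outer film = 1/(h_o·A) = 1/(29×7.54) = 0.004573 K/W
Sum of known resistances R_other = 0.03514 K/W
Total R = ΔT/Q = 97/311 = 0.3119 K/W
R_vermiculite fill = R_total − R_other = 0.2768 K/W
k = L/(R·A) = 0.145/(0.2768×7.54)

k ≈ 0.0695 W/(m·K)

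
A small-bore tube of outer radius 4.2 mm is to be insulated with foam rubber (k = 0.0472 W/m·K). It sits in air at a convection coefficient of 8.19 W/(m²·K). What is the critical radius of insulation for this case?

r_cr ≈ 5.76 mm

For a cylinder r_cr = k/h = 0.0472/8.19
r_cr = 5.76 mm; since the bare radius (4.2 mm) is below r_cr, adding a thin layer of insulation will *increase* heat loss.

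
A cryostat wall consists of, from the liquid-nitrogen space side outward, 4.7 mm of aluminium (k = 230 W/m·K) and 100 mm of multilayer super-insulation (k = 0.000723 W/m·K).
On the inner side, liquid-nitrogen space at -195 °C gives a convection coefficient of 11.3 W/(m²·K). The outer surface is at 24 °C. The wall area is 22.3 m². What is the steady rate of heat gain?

Model the wall as resistances in series:
R_inner film = 1/(h_i·A) = 1/(11.3×22.3) = 0.003968 K/W
R_aluminium = L/(kA) = 0.0047/(230×22.3) = 9.164×10^-7 K/W
R_multilayer super-insulation = L/(kA) = 0.1/(0.000723×22.3) = 6.202 K/W
R_total = 6.206 K/W
Q = ΔT / R_total = 219 / 6.206

Q ≈ 35.3 W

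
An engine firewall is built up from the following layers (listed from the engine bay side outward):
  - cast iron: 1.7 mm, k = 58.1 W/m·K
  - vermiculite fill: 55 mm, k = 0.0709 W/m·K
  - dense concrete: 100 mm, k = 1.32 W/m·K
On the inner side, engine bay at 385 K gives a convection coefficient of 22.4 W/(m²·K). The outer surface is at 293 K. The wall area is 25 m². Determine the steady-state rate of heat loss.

Q ≈ 2570 W

Model the wall as resistances in series:
R_inner film = 1/(h_i·A) = 1/(22.4×25) = 0.001786 K/W
R_cast iron = L/(kA) = 0.0017/(58.1×25) = 1.17×10^-6 K/W
R_vermiculite fill = L/(kA) = 0.055/(0.0709×25) = 0.03103 K/W
R_dense concrete = L/(kA) = 0.1/(1.32×25) = 0.00303 K/W
R_total = 0.03585 K/W
Q = ΔT / R_total = 92 / 0.03585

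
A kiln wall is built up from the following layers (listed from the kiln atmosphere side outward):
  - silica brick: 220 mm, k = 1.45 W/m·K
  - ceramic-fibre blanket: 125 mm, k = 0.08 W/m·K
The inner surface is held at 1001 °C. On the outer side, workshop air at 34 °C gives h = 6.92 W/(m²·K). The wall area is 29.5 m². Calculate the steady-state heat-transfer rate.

Q ≈ 15300 W

Treating each layer as a thermal resistance in series:
R_silica brick = L/(kA) = 0.22/(1.45×29.5) = 0.005143 K/W
R_ceramic-fibre blanket = L/(kA) = 0.125/(0.08×29.5) = 0.05297 K/W
R_outer film = 1/(h_o·A) = 1/(6.92×29.5) = 0.004899 K/W
R_total = 0.06301 K/W
Q = ΔT / R_total = 967 / 0.06301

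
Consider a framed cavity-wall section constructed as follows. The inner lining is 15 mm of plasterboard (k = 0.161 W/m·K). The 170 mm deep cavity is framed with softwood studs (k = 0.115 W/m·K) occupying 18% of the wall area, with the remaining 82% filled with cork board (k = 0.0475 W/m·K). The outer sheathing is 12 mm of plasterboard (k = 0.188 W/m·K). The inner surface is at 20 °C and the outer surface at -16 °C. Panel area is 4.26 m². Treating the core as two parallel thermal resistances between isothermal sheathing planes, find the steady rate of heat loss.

Q ≈ 51 W

Sheathing layers in series; stud and cavity paths in parallel between them.
R_inner = 0.015/(0.161×4.26) = 0.02187 K/W
R_stud  = 0.17/(0.115×0.18×4.26) = 1.928 K/W
R_cav   = 0.17/(0.0475×0.82×4.26) = 1.025 K/W
1/R_core = 1/R_stud + 1/R_cav → R_core = 0.669 K/W
R_outer = 0.012/(0.188×4.26) = 0.01498 K/W
R_total = 0.7059 K/W
Q = ΔT/R_total = 36/0.7059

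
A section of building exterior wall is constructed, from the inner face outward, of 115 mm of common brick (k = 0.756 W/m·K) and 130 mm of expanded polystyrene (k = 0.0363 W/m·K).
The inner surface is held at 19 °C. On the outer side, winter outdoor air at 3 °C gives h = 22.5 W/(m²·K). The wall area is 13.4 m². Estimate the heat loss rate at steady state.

Series thermal resistances:
R_common brick = L/(kA) = 0.115/(0.756×13.4) = 0.01135 K/W
R_expanded polystyrene = L/(kA) = 0.13/(0.0363×13.4) = 0.2673 K/W
R_outer film = 1/(h_o·A) = 1/(22.5×13.4) = 0.003317 K/W
R_total = 0.2819 K/W
Q = ΔT / R_total = 16 / 0.2819

Q ≈ 56.8 W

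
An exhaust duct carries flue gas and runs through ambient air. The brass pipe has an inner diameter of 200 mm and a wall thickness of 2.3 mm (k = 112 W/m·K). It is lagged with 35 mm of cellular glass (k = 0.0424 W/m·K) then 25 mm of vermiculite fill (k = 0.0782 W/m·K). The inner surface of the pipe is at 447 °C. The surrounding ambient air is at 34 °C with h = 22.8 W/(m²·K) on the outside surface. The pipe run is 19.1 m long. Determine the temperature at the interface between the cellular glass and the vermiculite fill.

Radial resistances (cylindrical: R_cond = ln(r_o/r_i)/(2πkL), R_conv = 1/(h·2πrL)):
R_brass pipe wall = ln(102.3/100)/(2π×112×19.1) = 1.692×10^-6 K/W
R_cellular glass = ln(137.3/102.3)/(2π×0.0424×19.1) = 0.05783 K/W
R_vermiculite fill = ln(162.3/137.3)/(2π×0.0782×19.1) = 0.01782 K/W
R_outer film = 1/(h_o·2πr_oL) = 1/(22.8×2π×0.1623×19.1) = 0.002252 K/W
R_total = 0.07791 K/W
Q = ΔT/R_total = 413/0.07791
Q = 5300 W
T_interface = T_inner − Q·ΣR(inner→interface) = 447 − 5300×0.05783

T ≈ 140 °C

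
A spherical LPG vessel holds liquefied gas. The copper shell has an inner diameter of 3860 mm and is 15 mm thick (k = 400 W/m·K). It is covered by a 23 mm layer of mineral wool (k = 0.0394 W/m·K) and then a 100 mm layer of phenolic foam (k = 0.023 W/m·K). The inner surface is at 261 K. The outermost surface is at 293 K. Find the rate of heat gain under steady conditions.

For a spherical shell R = (1/r₁ − 1/r₂)/(4πk); film R = 1/(h·4πr²). In series:
R_copper shell = (1/1.93 − 1/1.945)/(4π×400) = 7.95×10^-7 K/W
R_mineral wool = (1/1.945 − 1/1.968)/(4π×0.0394) = 0.01214 K/W
R_phenolic foam = (1/1.968 − 1/2.068)/(4π×0.023) = 0.08501 K/W
R_total = 0.09715 K/W
Q = ΔT/R_total = 32/0.09715

Q ≈ 329 W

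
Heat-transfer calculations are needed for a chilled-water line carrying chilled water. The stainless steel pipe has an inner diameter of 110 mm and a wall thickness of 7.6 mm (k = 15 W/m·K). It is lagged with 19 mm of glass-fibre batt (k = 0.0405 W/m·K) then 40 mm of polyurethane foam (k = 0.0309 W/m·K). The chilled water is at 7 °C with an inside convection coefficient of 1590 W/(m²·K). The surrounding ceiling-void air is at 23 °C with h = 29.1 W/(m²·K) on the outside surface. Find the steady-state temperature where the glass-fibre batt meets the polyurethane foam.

Radial resistances (cylindrical: R_cond = ln(r_o/r_i)/(2πkL), R_conv = 1/(h·2πrL)):
R_inner film = 1/(h_i·2πr₁L) = 1/(1590×2π×0.055×1) = 0.00182 K/W
R_stainless steel pipe wall = ln(62.6/55)/(2π×15×1) = 0.001373 K/W
R_glass-fibre batt = ln(81.6/62.6)/(2π×0.0405×1) = 1.042 K/W
R_polyurethane foam = ln(121.6/81.6)/(2π×0.0309×1) = 2.055 K/W
R_outer film = 1/(h_o·2πr_oL) = 1/(29.1×2π×0.1216×1) = 0.04498 K/W
R_total = 3.144 K/W
Q = ΔT/R_total = 16/3.144
Q = 5.09 W/m
T_interface = T_inner + Q·ΣR(inner→interface) = 7 + 5.09×1.045

T ≈ 12.3 °C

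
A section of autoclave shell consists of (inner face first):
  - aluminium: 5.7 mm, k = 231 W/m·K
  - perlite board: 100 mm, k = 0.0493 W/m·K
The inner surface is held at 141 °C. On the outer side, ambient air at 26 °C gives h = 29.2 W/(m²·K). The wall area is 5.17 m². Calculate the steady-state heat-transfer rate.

Thermal resistances in series:
R_aluminium = L/(kA) = 0.0057/(231×5.17) = 4.773×10^-6 K/W
R_perlite board = L/(kA) = 0.1/(0.0493×5.17) = 0.3923 K/W
R_outer film = 1/(h_o·A) = 1/(29.2×5.17) = 0.006624 K/W
R_total = 0.399 K/W
Q = ΔT / R_total = 115 / 0.399

Q ≈ 288 W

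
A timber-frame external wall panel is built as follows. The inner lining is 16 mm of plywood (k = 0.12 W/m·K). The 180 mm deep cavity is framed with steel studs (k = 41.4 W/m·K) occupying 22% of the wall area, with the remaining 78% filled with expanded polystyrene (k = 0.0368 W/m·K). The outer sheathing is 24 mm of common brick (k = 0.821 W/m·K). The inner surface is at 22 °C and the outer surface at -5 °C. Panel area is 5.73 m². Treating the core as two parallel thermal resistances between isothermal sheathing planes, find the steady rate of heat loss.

Q ≈ 849 W

Sheathing layers in series; stud and cavity paths in parallel between them.
R_inner = 0.016/(0.12×5.73) = 0.02327 K/W
R_stud  = 0.18/(41.4×0.22×5.73) = 0.003449 K/W
R_cav   = 0.18/(0.0368×0.78×5.73) = 1.094 K/W
1/R_core = 1/R_stud + 1/R_cav → R_core = 0.003438 K/W
R_outer = 0.024/(0.821×5.73) = 0.005102 K/W
R_total = 0.03181 K/W
Q = ΔT/R_total = 27/0.03181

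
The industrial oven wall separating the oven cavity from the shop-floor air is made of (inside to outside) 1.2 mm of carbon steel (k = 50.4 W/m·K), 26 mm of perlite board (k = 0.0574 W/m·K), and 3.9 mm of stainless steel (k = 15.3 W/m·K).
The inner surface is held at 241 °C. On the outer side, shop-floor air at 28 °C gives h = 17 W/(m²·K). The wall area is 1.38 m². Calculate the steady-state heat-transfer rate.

Q ≈ 574 W

Using the resistance-network approach (series):
R_carbon steel = L/(kA) = 0.0012/(50.4×1.38) = 1.725×10^-5 K/W
R_perlite board = L/(kA) = 0.026/(0.0574×1.38) = 0.3282 K/W
R_stainless steel = L/(kA) = 0.0039/(15.3×1.38) = 1.847×10^-4 K/W
R_outer film = 1/(h_o·A) = 1/(17×1.38) = 0.04263 K/W
R_total = 0.3711 K/W
Q = ΔT / R_total = 213 / 0.3711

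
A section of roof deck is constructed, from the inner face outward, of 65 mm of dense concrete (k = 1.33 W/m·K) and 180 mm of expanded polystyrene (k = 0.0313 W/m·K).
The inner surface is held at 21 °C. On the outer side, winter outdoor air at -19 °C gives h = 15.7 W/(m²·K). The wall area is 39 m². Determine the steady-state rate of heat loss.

Q ≈ 266 W

Series thermal resistances:
R_dense concrete = L/(kA) = 0.065/(1.33×39) = 0.001253 K/W
R_expanded polystyrene = L/(kA) = 0.18/(0.0313×39) = 0.1475 K/W
R_outer film = 1/(h_o·A) = 1/(15.7×39) = 0.001633 K/W
R_total = 0.1503 K/W
Q = ΔT / R_total = 40 / 0.1503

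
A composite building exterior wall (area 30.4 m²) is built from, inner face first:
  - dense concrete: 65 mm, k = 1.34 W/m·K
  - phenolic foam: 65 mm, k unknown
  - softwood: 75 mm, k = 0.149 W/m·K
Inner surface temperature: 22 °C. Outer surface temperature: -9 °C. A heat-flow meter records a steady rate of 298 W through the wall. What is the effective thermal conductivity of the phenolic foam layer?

k ≈ 0.0249 W/(m·K)

Using the resistance-network approach (series):
R_dense concrete = L/(kA) = 0.065/(1.34×30.4) = 0.001596 K/W
R_softwood = L/(kA) = 0.075/(0.149×30.4) = 0.01656 K/W
Sum of known resistances R_other = 0.01815 K/W
Total R = ΔT/Q = 31/298 = 0.104 K/W
R_phenolic foam = R_total − R_other = 0.08587 K/W
k = L/(R·A) = 0.065/(0.08587×30.4)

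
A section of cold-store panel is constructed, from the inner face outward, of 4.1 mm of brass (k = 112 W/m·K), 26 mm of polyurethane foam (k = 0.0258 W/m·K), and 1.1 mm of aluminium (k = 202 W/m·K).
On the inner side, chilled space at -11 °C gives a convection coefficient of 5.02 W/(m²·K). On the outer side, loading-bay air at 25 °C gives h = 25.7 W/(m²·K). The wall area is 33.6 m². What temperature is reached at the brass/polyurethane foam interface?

T ≈ -5.24 °C

Model the wall as resistances in series:
R_inner film = 1/(h_i·A) = 1/(5.02×33.6) = 0.005929 K/W
R_brass = L/(kA) = 0.0041/(112×33.6) = 1.089×10^-6 K/W
R_polyurethane foam = L/(kA) = 0.026/(0.0258×33.6) = 0.02999 K/W
R_aluminium = L/(kA) = 0.0011/(202×33.6) = 1.621×10^-7 K/W
R_outer film = 1/(h_o·A) = 1/(25.7×33.6) = 0.001158 K/W
R_total = 0.03708 K/W;  Q = ΔT/R_total = 36/0.03708 = 970.9 W
T_interface = T_inner + Q·ΣR(inner→interface) = -11 + 971×0.00593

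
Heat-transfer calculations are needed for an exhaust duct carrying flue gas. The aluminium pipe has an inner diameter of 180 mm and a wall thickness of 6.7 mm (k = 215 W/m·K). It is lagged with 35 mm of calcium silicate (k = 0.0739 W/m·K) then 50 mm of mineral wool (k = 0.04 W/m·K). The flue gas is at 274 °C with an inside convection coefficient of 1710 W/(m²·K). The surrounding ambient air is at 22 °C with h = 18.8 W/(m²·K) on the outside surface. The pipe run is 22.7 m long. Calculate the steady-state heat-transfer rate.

Q ≈ 2870 W

Radial resistances (cylindrical: R_cond = ln(r_o/r_i)/(2πkL), R_conv = 1/(h·2πrL)):
R_inner film = 1/(h_i·2πr₁L) = 1/(1710×2π×0.09×22.7) = 4.556×10^-5 K/W
R_aluminium pipe wall = ln(96.7/90)/(2π×215×22.7) = 2.342×10^-6 K/W
R_calcium silicate = ln(131.7/96.7)/(2π×0.0739×22.7) = 0.02931 K/W
R_mineral wool = ln(181.7/131.7)/(2π×0.04×22.7) = 0.05641 K/W
R_outer film = 1/(h_o·2πr_oL) = 1/(18.8×2π×0.1817×22.7) = 0.002052 K/W
R_total = 0.08782 K/W
Q = ΔT/R_total = 252/0.08782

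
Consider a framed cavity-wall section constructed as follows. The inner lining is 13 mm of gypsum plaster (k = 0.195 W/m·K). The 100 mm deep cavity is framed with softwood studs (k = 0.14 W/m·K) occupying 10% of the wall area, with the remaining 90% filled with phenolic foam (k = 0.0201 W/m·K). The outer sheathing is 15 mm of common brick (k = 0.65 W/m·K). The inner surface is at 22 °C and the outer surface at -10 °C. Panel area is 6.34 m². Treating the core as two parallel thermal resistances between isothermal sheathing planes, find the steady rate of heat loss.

Sheathing layers in series; stud and cavity paths in parallel between them.
R_inner = 0.013/(0.195×6.34) = 0.01052 K/W
R_stud  = 0.1/(0.14×0.1×6.34) = 1.127 K/W
R_cav   = 0.1/(0.0201×0.9×6.34) = 0.8719 K/W
1/R_core = 1/R_stud + 1/R_cav → R_core = 0.4915 K/W
R_outer = 0.015/(0.65×6.34) = 0.00364 K/W
R_total = 0.5057 K/W
Q = ΔT/R_total = 32/0.5057

Q ≈ 63.3 W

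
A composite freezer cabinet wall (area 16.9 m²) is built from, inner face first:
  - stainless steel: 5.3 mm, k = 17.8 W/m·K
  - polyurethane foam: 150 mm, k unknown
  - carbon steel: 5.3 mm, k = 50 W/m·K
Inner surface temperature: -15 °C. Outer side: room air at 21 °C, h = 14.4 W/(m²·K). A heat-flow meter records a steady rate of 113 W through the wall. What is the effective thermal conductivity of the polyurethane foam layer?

Model the wall as resistances in series:
R_stainless steel = L/(kA) = 0.0053/(17.8×16.9) = 1.762×10^-5 K/W
R_carbon steel = L/(kA) = 0.0053/(50×16.9) = 6.272×10^-6 K/W
R_outer film = 1/(h_o·A) = 1/(14.4×16.9) = 0.004109 K/W
Sum of known resistances R_other = 0.004133 K/W
Total R = ΔT/Q = 36/113 = 0.3186 K/W
R_polyurethane foam = R_total − R_other = 0.3145 K/W
k = L/(R·A) = 0.15/(0.3145×16.9)

k ≈ 0.0282 W/(m·K)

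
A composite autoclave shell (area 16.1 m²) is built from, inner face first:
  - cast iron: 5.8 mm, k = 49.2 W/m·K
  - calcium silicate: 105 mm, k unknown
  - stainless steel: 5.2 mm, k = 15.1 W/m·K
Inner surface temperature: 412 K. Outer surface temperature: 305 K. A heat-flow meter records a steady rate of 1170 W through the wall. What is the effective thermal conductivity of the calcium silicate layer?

k ≈ 0.0713 W/(m·K)

Using the resistance-network approach (series):
R_cast iron = L/(kA) = 0.0058/(49.2×16.1) = 7.322×10^-6 K/W
R_stainless steel = L/(kA) = 0.0052/(15.1×16.1) = 2.139×10^-5 K/W
Sum of known resistances R_other = 2.871×10^-5 K/W
Total R = ΔT/Q = 107/1170 = 0.09145 K/W
R_calcium silicate = R_total − R_other = 0.09142 K/W
k = L/(R·A) = 0.105/(0.09142×16.1)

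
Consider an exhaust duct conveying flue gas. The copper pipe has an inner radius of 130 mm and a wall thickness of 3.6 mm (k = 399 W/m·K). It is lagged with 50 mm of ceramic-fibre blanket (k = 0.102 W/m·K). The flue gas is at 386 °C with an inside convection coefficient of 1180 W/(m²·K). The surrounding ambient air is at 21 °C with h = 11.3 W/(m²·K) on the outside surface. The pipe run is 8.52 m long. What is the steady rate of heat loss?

Treating each annulus and film as a series resistance:
R_inner film = 1/(h_i·2πr₁L) = 1/(1180×2π×0.13×8.52) = 1.218×10^-4 K/W
R_copper pipe wall = ln(133.6/130)/(2π×399×8.52) = 1.279×10^-6 K/W
R_ceramic-fibre blanket = ln(183.6/133.6)/(2π×0.102×8.52) = 0.05822 K/W
R_outer film = 1/(h_o·2πr_oL) = 1/(11.3×2π×0.1836×8.52) = 0.009004 K/W
R_total = 0.06735 K/W
Q = ΔT/R_total = 365/0.06735

Q ≈ 5420 W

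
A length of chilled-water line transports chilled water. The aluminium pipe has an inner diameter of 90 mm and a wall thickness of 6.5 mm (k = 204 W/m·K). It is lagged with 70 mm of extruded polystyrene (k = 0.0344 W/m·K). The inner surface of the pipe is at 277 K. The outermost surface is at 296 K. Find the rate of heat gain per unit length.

q′ ≈ 4.78 W/m

Treating each annulus and film as a series resistance:
R_aluminium pipe wall = ln(51.5/45)/(2π×204×1) = 1.053×10^-4 K/W
R_extruded polystyrene = ln(121.5/51.5)/(2π×0.0344×1) = 3.971 K/W
R_total = 3.971 K/W
Q = ΔT/R_total = 19/3.971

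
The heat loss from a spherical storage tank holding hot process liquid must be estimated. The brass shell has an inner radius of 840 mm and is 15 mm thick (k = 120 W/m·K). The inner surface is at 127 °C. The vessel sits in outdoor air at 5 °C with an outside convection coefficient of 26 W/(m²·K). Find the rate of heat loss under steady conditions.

Q ≈ 29000 W

For a spherical shell R = (1/r₁ − 1/r₂)/(4πk); film R = 1/(h·4πr²). In series:
R_brass shell = (1/0.84 − 1/0.855)/(4π×120) = 1.385×10^-5 K/W
R_outer film = 1/(h·4πr_o²) = 1/(26×4π×0.855²) = 0.004187 K/W
R_total = 0.004201 K/W
Q = ΔT/R_total = 122/0.004201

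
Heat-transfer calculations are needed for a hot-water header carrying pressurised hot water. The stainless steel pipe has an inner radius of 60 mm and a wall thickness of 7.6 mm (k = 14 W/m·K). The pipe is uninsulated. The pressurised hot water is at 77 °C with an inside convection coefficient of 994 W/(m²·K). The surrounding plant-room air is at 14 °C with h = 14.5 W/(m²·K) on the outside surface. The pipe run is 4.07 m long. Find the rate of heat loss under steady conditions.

For a radial system each layer contributes R = ln(r_out/r_in)/(2πkL); films add R = 1/(hA).
R_inner film = 1/(h_i·2πr₁L) = 1/(994×2π×0.06×4.07) = 6.557×10^-4 K/W
R_stainless steel pipe wall = ln(67.6/60)/(2π×14×4.07) = 3.331×10^-4 K/W
R_outer film = 1/(h_o·2πr_oL) = 1/(14.5×2π×0.0676×4.07) = 0.03989 K/W
R_total = 0.04088 K/W
Q = ΔT/R_total = 63/0.04088

Q ≈ 1540 W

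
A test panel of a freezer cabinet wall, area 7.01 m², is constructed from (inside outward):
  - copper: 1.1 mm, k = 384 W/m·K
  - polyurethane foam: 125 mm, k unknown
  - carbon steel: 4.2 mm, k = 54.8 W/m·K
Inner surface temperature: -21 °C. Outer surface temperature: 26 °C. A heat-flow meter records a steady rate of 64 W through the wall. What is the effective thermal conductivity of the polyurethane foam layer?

k ≈ 0.0243 W/(m·K)

Thermal resistances in series:
R_copper = L/(kA) = 0.0011/(384×7.01) = 4.086×10^-7 K/W
R_carbon steel = L/(kA) = 0.0042/(54.8×7.01) = 1.093×10^-5 K/W
Sum of known resistances R_other = 1.134×10^-5 K/W
Total R = ΔT/Q = 47/64 = 0.7344 K/W
R_polyurethane foam = R_total − R_other = 0.7344 K/W
k = L/(R·A) = 0.125/(0.7344×7.01)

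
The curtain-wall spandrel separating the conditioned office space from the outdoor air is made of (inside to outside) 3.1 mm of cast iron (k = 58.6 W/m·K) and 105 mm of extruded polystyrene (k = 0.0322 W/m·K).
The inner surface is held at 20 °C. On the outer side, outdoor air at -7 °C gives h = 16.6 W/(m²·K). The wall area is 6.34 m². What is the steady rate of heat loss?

Q ≈ 51.5 W

Using the resistance-network approach (series):
R_cast iron = L/(kA) = 0.0031/(58.6×6.34) = 8.344×10^-6 K/W
R_extruded polystyrene = L/(kA) = 0.105/(0.0322×6.34) = 0.5143 K/W
R_outer film = 1/(h_o·A) = 1/(16.6×6.34) = 0.009502 K/W
R_total = 0.5238 K/W
Q = ΔT / R_total = 27 / 0.5238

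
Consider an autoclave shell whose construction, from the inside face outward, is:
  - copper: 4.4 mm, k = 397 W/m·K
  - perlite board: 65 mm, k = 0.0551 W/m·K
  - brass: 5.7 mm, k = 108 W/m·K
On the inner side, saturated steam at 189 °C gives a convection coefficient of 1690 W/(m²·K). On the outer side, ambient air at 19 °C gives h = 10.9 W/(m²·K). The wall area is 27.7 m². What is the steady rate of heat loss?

Q ≈ 3700 W

Thermal resistances in series:
R_inner film = 1/(h_i·A) = 1/(1690×27.7) = 2.136×10^-5 K/W
R_copper = L/(kA) = 0.0044/(397×27.7) = 4.001×10^-7 K/W
R_perlite board = L/(kA) = 0.065/(0.0551×27.7) = 0.04259 K/W
R_brass = L/(kA) = 0.0057/(108×27.7) = 1.905×10^-6 K/W
R_outer film = 1/(h_o·A) = 1/(10.9×27.7) = 0.003312 K/W
R_total = 0.04592 K/W
Q = ΔT / R_total = 170 / 0.04592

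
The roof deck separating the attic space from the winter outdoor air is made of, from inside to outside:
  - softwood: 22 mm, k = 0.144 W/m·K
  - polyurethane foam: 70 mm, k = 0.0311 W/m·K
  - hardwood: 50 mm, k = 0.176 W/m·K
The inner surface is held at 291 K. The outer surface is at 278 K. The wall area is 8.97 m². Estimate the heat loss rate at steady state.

Treating each layer as a thermal resistance in series:
R_softwood = L/(kA) = 0.022/(0.144×8.97) = 0.01703 K/W
R_polyurethane foam = L/(kA) = 0.07/(0.0311×8.97) = 0.2509 K/W
R_hardwood = L/(kA) = 0.05/(0.176×8.97) = 0.03167 K/W
R_total = 0.2996 K/W
Q = ΔT / R_total = 13 / 0.2996

Q ≈ 43.4 W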